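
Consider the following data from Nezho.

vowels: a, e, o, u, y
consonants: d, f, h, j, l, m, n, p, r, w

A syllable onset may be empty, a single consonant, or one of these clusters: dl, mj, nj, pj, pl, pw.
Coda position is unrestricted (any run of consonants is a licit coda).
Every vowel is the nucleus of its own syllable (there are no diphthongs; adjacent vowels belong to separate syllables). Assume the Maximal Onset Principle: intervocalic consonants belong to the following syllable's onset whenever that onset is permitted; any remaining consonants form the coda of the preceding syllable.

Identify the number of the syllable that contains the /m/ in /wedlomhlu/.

Nuclei (vowels): e, o, u → 3 syllables.
Between /e/ (V1) and /o/ (V2): /dl/ — entire cluster is a permitted onset → onset /dl/, coda ∅.
Between /o/ (V2) and /u/ (V3): /mhl/ — longest licit onset from the right is /l/, leaving /mh/ as coda.
So the parse is we.dlomh.lu.
The /m/ is in the coda of syllable 2 (/dlomh/).

2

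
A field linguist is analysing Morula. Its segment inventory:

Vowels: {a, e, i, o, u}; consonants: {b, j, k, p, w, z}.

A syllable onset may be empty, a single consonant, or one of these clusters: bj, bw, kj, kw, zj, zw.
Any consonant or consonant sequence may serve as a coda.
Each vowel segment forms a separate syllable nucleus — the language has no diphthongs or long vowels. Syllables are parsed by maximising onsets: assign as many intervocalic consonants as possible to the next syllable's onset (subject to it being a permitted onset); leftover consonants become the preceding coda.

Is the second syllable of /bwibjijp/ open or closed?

Vowels present: i, i; each is a nucleus, giving 2 syllables.
V1 /i/ – V2 /i/: /bj/ — entire cluster is a permitted onset → onset /bj/, coda ∅.
Putting it together: bwi.bjijp.
Syllable 2 is /bjijp/ with coda /jp/, so it is closed.

closed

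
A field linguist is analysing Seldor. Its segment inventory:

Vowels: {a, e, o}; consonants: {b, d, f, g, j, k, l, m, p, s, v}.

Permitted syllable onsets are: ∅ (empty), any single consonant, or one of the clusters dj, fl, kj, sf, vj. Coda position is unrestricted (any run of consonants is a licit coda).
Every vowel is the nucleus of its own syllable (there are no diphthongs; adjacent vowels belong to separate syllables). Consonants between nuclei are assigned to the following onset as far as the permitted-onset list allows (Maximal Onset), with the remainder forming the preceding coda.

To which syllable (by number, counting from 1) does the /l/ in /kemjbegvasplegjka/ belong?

The vowels are e, e, a, e, a — 5 nuclei, so 5 syllables.
Between /e/ (V1) and /e/ (V2): /mjb/ splits as /mj/ + /b/ (/b/ is the longest suffix that is a licit onset).
Between /e/ (V2) and /a/ (V3): cluster /gv/ — the longest permitted-onset suffix is /v/; onset = /v/, preceding coda = /g/.
Between /a/ (V3) and /e/ (V4): /spl/; trying suffixes from longest down, /l/ is the first permitted one, so coda /sp/ | onset /l/.
Between /e/ (V4) and /a/ (V5): /gjk/ splits as /gj/ + /k/ (/k/ is the longest suffix that is a licit onset).
Syllabification: kemj.beg.vasp.legj.ka.
The /l/ is in the onset of syllable 4 (/legj/).

4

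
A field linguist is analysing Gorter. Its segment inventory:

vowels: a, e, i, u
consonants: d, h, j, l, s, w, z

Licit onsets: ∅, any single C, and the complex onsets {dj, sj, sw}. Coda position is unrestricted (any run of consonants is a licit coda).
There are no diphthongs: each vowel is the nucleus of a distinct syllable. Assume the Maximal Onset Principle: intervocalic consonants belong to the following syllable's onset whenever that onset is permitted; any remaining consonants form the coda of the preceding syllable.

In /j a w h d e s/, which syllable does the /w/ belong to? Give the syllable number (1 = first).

1

Nuclei (vowels): a, e → 2 syllables.
σ1/σ2 boundary: /whd/ — longest licit onset from the right is /d/, leaving /wh/ as coda.
Syllabification: jawh.des.
The /w/ is in the coda of syllable 1 (/jawh/).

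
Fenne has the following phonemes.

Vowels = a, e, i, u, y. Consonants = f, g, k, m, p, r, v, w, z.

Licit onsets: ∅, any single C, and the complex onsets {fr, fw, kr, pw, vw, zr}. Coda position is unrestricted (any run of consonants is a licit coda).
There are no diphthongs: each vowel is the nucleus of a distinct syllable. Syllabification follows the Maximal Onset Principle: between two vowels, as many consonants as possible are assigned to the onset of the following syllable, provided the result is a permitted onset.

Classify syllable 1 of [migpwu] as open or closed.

closed

The vowels are i, u — 2 nuclei, so 2 syllables.
/i…u/ gap (V1→V2): cluster /gpw/ — the longest permitted-onset suffix is /pw/; onset = /pw/, preceding coda = /g/.
Syllabification: mig.pwu.
Syllable 1 is /mig/ with coda /g/, so it is closed.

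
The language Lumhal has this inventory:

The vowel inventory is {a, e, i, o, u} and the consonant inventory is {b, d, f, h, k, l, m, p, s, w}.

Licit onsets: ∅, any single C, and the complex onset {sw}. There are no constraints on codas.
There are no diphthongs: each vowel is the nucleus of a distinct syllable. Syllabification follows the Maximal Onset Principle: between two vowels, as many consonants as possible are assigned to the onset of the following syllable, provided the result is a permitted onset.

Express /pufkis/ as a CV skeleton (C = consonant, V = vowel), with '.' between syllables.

Nuclei (vowels): u, i → 2 syllables.
V1 /u/ – V2 /i/: /fk/; trying suffixes from longest down, /k/ is the first permitted one, so coda /f/ | onset /k/.
Putting it together: puf.kis.
Mapping each syllable to C/V: /puf/ → CVC, /kis/ → CVC.

CVC.CVC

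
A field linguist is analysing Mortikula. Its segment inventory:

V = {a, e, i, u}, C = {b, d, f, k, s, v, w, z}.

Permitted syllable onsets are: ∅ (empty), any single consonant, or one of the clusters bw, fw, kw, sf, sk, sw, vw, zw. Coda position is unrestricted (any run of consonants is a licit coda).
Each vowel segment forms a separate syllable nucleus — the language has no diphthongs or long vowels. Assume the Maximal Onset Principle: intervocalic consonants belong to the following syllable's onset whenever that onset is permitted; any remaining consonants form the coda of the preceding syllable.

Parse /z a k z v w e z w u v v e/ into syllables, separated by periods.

zakz.vwe.zwuv.ve

Vowels present: a, e, u, e; each is a nucleus, giving 4 syllables.
/a…e/ gap (V1→V2): /kzvw/; trying suffixes from longest down, /vw/ is the first permitted one, so coda /kz/ | onset /vw/.
/e…u/ gap (V2→V3): /zw/ is a licit onset in full, so it all attaches to the next syllable.
/u…e/ gap (V3→V4): /vv/ splits as /v/ + /v/ (/v/ is the longest suffix that is a licit onset).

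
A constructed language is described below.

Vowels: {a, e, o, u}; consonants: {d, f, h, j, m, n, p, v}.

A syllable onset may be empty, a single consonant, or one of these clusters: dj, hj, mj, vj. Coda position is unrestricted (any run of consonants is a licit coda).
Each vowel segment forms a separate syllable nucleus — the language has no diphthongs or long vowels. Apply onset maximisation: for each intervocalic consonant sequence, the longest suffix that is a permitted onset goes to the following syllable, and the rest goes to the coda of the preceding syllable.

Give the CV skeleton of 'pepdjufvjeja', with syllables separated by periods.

CVC.CCVC.CCV.CV

Vowels present: e, u, e, a; each is a nucleus, giving 4 syllables.
/e…u/ gap (V1→V2): /pdj/ — longest licit onset from the right is /dj/, leaving /p/ as coda.
/u…e/ gap (V2→V3): cluster /fvj/ — the longest permitted-onset suffix is /vj/; onset = /vj/, preceding coda = /f/.
/e…a/ gap (V3→V4): /j/ → onset of the next syllable (single consonants are always licit onsets).
Result: pep.djuf.vje.ja.
Mapping each syllable to C/V: /pep/ → CVC, /djuf/ → CCVC, /vje/ → CCV, /ja/ → CV.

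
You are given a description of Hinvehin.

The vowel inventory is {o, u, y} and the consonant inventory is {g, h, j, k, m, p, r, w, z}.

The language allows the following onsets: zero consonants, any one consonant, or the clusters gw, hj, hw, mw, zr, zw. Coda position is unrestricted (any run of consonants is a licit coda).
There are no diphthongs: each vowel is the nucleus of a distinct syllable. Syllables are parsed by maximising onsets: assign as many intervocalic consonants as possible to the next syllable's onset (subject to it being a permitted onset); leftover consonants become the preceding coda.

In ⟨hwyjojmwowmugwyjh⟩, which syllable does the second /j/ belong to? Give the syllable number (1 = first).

The vowels are y, o, o, u, y — 5 nuclei, so 5 syllables.
V1 /y/ – V2 /o/: /j/ → onset of the next syllable (single consonants are always licit onsets).
V2 /o/ – V3 /o/: /jmw/ — longest licit onset from the right is /mw/, leaving /j/ as coda.
V3 /o/ – V4 /u/: cluster /wm/ — the longest permitted-onset suffix is /m/; onset = /m/, preceding coda = /w/.
V4 /u/ – V5 /y/: /gw/ — entire cluster is a permitted onset → onset /gw/, coda ∅.
Result: hwy.joj.mwow.mu.gwyjh.
The second /j/ is in the coda of syllable 2 (/joj/).

2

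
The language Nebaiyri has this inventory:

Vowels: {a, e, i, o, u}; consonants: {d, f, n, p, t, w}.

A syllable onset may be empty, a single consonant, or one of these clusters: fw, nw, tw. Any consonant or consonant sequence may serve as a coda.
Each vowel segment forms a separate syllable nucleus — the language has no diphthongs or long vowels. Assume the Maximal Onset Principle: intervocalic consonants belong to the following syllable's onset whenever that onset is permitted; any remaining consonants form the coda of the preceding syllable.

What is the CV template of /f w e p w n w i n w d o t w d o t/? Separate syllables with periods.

The vowels are e, i, o, o — 4 nuclei, so 4 syllables.
Between /e/ (V1) and /i/ (V2): cluster /pwnw/ — the longest permitted-onset suffix is /nw/; onset = /nw/, preceding coda = /pw/.
Between /i/ (V2) and /o/ (V3): /nwd/ — longest licit onset from the right is /d/, leaving /nw/ as coda.
Between /o/ (V3) and /o/ (V4): cluster /twd/ — the longest permitted-onset suffix is /d/; onset = /d/, preceding coda = /tw/.
Putting it together: fwepw.nwinw.dotw.dot.
Mapping each syllable to C/V: /fwepw/ → CCVCC, /nwinw/ → CCVCC, /dotw/ → CVCC, /dot/ → CVC.

CCVCC.CCVCC.CVCC.CVC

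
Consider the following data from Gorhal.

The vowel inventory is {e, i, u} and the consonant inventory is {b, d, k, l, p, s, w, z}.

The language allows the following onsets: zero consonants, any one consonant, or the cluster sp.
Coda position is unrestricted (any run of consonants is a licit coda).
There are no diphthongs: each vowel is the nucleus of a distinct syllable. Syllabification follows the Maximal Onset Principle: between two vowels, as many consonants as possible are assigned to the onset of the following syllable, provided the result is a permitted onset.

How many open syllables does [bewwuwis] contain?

Vowels present: e, u, i; each is a nucleus, giving 3 syllables.
V1 /e/ – V2 /u/: /ww/ splits as /w/ + /w/ (/w/ is the longest suffix that is a licit onset).
V2 /u/ – V3 /i/: just /w/ — single C goes to the following onset.
Result: bew.wu.wis.
Classifying each syllable: /bew/ (closed), /wu/ (open), /wis/ (closed).
Open syllables: 1.

1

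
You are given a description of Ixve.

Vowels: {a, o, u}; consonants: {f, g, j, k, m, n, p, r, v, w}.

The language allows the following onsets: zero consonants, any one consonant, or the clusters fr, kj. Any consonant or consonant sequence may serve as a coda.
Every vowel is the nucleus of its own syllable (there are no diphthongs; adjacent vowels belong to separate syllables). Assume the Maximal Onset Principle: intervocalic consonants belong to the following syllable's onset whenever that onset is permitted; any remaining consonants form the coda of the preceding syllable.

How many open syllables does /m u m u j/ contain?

The vowels are u, u — 2 nuclei, so 2 syllables.
Between /u/ (V1) and /u/ (V2): /m/ is a single consonant, so it becomes the next onset.
Syllabification: mu.muj.
Classifying each syllable: /mu/ (open), /muj/ (closed).
Open syllables: 1.

1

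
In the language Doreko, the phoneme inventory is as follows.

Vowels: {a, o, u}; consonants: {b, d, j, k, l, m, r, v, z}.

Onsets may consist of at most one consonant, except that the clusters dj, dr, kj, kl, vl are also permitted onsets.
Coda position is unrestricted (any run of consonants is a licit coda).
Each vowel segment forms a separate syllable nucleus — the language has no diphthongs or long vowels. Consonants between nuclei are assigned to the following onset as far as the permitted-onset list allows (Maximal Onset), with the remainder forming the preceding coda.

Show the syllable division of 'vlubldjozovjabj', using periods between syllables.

vlubl.djo.zov.jabj

The vowels are u, o, o, a — 4 nuclei, so 4 syllables.
σ1/σ2 boundary: /bldj/ splits as /bl/ + /dj/ (/dj/ is the longest suffix that is a licit onset).
σ2/σ3 boundary: just /z/ — single C goes to the following onset.
σ3/σ4 boundary: cluster /vj/ — the longest permitted-onset suffix is /j/; onset = /j/, preceding coda = /v/.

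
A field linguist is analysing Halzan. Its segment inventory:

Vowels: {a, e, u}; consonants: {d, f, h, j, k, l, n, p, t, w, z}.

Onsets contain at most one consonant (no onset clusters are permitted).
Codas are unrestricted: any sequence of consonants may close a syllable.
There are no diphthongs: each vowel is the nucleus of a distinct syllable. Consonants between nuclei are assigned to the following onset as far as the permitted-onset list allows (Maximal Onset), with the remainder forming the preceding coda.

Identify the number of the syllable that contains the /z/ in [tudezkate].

Nuclei (vowels): u, e, a, e → 4 syllables.
/u…e/ gap (V1→V2): just /d/ — single C goes to the following onset.
/e…a/ gap (V2→V3): cluster /zk/ — the longest permitted-onset suffix is /k/; onset = /k/, preceding coda = /z/.
/a…e/ gap (V3→V4): /t/ is a single consonant, so it becomes the next onset.
Result: tu.dez.ka.te.
The /z/ is in the coda of syllable 2 (/dez/).

2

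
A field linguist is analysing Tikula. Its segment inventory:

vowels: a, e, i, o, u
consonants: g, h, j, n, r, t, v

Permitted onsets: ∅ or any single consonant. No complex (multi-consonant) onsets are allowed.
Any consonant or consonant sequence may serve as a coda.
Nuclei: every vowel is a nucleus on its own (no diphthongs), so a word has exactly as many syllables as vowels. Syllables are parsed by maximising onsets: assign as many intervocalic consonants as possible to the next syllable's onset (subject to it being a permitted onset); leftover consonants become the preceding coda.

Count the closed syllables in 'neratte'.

Nuclei (vowels): e, a, e → 3 syllables.
σ1/σ2 boundary: /r/ is a single consonant, so it becomes the next onset.
σ2/σ3 boundary: cluster /tt/ — the longest permitted-onset suffix is /t/; onset = /t/, preceding coda = /t/.
Result: ne.rat.te.
Classifying each syllable: /ne/ (open), /rat/ (closed), /te/ (open).
Closed syllables: 1.

1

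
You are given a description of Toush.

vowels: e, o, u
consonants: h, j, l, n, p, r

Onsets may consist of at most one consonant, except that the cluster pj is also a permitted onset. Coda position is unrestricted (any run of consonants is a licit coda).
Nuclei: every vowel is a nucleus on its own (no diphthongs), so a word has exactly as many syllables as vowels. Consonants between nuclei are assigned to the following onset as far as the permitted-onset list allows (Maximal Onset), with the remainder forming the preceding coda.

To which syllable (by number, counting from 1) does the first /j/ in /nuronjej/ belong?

Vowels present: u, o, e; each is a nucleus, giving 3 syllables.
Between /u/ (V1) and /o/ (V2): just /r/ — single C goes to the following onset.
Between /o/ (V2) and /e/ (V3): /nj/; trying suffixes from longest down, /j/ is the first permitted one, so coda /n/ | onset /j/.
Result: nu.ron.jej.
The first /j/ is in the onset of syllable 3 (/jej/).

3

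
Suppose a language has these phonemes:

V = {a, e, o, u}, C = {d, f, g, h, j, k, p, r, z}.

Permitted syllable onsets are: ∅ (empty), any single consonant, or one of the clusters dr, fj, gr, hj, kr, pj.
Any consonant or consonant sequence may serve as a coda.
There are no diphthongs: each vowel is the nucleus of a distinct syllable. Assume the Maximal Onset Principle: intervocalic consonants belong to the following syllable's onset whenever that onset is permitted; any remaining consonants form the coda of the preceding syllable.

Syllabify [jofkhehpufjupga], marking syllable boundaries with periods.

Nuclei (vowels): o, e, u, u, a → 5 syllables.
Between /o/ (V1) and /e/ (V2): cluster /fkh/ — the longest permitted-onset suffix is /h/; onset = /h/, preceding coda = /fk/.
Between /e/ (V2) and /u/ (V3): /hp/ splits as /h/ + /p/ (/p/ is the longest suffix that is a licit onset).
Between /u/ (V3) and /u/ (V4): /fj/ is a licit onset in full, so it all attaches to the next syllable.
Between /u/ (V4) and /a/ (V5): /pg/ splits as /p/ + /g/ (/g/ is the longest suffix that is a licit onset).

jofk.heh.pu.fjup.ga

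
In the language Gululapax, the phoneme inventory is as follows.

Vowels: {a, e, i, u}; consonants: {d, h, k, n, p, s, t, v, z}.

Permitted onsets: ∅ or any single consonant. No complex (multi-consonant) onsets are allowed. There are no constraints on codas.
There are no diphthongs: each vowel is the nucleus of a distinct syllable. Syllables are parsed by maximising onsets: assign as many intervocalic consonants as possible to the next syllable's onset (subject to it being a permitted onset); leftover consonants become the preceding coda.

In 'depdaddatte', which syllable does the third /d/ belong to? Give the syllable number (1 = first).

Vowels present: e, a, a, e; each is a nucleus, giving 4 syllables.
/e…a/ gap (V1→V2): /pd/; trying suffixes from longest down, /d/ is the first permitted one, so coda /p/ | onset /d/.
/a…a/ gap (V2→V3): /dd/ — longest licit onset from the right is /d/, leaving /d/ as coda.
/a…e/ gap (V3→V4): /tt/ splits as /t/ + /t/ (/t/ is the longest suffix that is a licit onset).
Syllabification: dep.dad.dat.te.
The third /d/ is in the coda of syllable 2 (/dad/).

2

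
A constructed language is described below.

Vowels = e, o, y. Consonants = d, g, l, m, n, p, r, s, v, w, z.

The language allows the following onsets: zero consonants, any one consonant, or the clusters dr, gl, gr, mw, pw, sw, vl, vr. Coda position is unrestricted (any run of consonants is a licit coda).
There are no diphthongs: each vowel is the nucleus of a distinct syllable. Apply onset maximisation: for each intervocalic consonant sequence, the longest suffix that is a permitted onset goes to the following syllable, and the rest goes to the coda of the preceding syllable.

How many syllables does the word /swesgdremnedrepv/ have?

The vowels are e, e, e, e — 4 nuclei, so 4 syllables.

4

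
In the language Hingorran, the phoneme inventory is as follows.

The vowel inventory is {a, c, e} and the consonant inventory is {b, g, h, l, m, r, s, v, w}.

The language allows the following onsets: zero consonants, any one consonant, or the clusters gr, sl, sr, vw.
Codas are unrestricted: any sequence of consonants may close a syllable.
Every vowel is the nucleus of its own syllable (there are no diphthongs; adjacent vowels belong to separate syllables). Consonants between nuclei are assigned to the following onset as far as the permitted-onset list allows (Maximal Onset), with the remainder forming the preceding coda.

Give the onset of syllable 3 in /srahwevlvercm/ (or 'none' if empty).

Vowels present: a, e, e, c; each is a nucleus, giving 4 syllables.
/a…e/ gap (V1→V2): /hw/ — longest licit onset from the right is /w/, leaving /h/ as coda.
/e…e/ gap (V2→V3): /vlv/ — longest licit onset from the right is /v/, leaving /vl/ as coda.
/e…c/ gap (V3→V4): /r/ is a single consonant, so it becomes the next onset.
Result: srah.wevl.ve.rcm.
Syllable 3 is /ve/: onset /v/, nucleus /e/, coda ∅.

v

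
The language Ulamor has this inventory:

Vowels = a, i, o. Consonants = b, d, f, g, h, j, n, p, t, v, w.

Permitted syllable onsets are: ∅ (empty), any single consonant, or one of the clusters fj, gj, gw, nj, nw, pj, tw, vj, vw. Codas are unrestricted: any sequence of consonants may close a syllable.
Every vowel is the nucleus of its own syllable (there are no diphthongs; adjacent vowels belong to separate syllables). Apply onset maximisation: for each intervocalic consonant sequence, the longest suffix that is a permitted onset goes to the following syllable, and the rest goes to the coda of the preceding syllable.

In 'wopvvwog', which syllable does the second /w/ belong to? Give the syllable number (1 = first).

2

Nuclei (vowels): o, o → 2 syllables.
Between /o/ (V1) and /o/ (V2): /pvvw/ — longest licit onset from the right is /vw/, leaving /pv/ as coda.
Syllabification: wopv.vwog.
The second /w/ is in the onset of syllable 2 (/vwog/).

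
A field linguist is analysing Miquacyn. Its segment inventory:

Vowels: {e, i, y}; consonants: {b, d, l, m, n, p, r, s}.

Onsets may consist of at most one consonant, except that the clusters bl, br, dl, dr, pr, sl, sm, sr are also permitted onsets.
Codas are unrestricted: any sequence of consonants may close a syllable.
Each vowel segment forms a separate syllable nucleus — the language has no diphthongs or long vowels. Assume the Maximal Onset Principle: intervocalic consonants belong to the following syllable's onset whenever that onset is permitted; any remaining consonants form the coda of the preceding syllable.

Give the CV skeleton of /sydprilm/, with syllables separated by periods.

CVC.CCVCC

The vowels are y, i — 2 nuclei, so 2 syllables.
/y…i/ gap (V1→V2): /dpr/; trying suffixes from longest down, /pr/ is the first permitted one, so coda /d/ | onset /pr/.
Syllabification: syd.prilm.
Mapping each syllable to C/V: /syd/ → CVC, /prilm/ → CCVCC.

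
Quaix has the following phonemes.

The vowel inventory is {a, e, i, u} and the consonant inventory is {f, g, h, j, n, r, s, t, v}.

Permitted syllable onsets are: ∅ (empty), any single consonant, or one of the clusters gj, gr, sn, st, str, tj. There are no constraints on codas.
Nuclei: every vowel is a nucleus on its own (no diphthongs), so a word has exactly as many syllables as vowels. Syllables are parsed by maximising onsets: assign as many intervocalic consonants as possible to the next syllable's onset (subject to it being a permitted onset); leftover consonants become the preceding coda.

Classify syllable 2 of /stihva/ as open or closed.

open

The vowels are i, a — 2 nuclei, so 2 syllables.
/i…a/ gap (V1→V2): /hv/; trying suffixes from longest down, /v/ is the first permitted one, so coda /h/ | onset /v/.
Result: stih.va.
Syllable 2 is /va/; it ends in its nucleus with no coda, so it is open.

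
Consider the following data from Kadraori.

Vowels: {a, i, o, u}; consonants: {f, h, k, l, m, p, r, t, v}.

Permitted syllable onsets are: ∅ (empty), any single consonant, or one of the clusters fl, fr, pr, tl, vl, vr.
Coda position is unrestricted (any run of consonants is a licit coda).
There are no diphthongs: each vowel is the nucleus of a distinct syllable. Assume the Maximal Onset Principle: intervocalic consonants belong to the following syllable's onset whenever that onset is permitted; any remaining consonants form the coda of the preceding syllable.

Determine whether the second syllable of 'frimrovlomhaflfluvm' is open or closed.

open

Nuclei (vowels): i, o, o, a, u → 5 syllables.
Between /i/ (V1) and /o/ (V2): /mr/ — longest licit onset from the right is /r/, leaving /m/ as coda.
Between /o/ (V2) and /o/ (V3): /vl/ is a licit onset in full, so it all attaches to the next syllable.
Between /o/ (V3) and /a/ (V4): /mh/ splits as /m/ + /h/ (/h/ is the longest suffix that is a licit onset).
Between /a/ (V4) and /u/ (V5): /flfl/ splits as /fl/ + /fl/ (/fl/ is the longest suffix that is a licit onset).
Syllabification: frim.ro.vlom.hafl.fluvm.
Syllable 2 is /ro/; it ends in its nucleus with no coda, so it is open.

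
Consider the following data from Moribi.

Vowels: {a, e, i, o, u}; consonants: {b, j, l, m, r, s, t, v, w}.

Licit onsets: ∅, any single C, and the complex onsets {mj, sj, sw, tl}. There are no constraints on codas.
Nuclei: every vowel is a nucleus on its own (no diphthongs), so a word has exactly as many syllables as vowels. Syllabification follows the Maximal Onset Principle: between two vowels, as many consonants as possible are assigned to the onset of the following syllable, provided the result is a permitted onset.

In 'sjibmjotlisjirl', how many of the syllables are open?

2

Nuclei (vowels): i, o, i, i → 4 syllables.
V1 /i/ – V2 /o/: /bmj/; trying suffixes from longest down, /mj/ is the first permitted one, so coda /b/ | onset /mj/.
V2 /o/ – V3 /i/: /tl/ — entire cluster is a permitted onset → onset /tl/, coda ∅.
V3 /i/ – V4 /i/: cluster /sj/ — /sj/ is itself a permitted onset, so the whole cluster goes right; preceding coda = ∅.
Result: sjib.mjo.tli.sjirl.
Classifying each syllable: /sjib/ (closed), /mjo/ (open), /tli/ (open), /sjirl/ (closed).
Open syllables: 2.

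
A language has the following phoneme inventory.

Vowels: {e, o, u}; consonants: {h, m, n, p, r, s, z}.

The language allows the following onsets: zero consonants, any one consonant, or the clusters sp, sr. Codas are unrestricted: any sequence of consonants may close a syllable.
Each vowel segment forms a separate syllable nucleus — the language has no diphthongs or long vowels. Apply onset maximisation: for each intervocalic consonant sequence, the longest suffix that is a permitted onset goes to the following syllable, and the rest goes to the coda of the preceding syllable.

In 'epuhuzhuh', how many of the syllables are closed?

2

The vowels are e, u, u, u — 4 nuclei, so 4 syllables.
/e…u/ gap (V1→V2): just /p/ — single C goes to the following onset.
/u…u/ gap (V2→V3): /h/ is a single consonant, so it becomes the next onset.
/u…u/ gap (V3→V4): cluster /zh/ — the longest permitted-onset suffix is /h/; onset = /h/, preceding coda = /z/.
Result: e.pu.huz.huh.
Classifying each syllable: /e/ (open), /pu/ (open), /huz/ (closed), /huh/ (closed).
Closed syllables: 2.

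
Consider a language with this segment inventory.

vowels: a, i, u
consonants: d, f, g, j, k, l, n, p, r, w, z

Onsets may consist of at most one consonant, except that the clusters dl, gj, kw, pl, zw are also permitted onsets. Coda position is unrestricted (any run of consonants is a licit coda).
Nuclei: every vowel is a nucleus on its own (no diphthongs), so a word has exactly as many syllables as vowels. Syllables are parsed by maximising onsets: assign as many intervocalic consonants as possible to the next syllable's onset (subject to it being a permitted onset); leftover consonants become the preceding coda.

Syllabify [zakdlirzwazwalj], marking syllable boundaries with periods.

zak.dlir.zwa.zwalj

Vowels present: a, i, a, a; each is a nucleus, giving 4 syllables.
σ1/σ2 boundary: /kdl/ splits as /k/ + /dl/ (/dl/ is the longest suffix that is a licit onset).
σ2/σ3 boundary: /rzw/ — longest licit onset from the right is /zw/, leaving /r/ as coda.
σ3/σ4 boundary: /zw/ — entire cluster is a permitted onset → onset /zw/, coda ∅.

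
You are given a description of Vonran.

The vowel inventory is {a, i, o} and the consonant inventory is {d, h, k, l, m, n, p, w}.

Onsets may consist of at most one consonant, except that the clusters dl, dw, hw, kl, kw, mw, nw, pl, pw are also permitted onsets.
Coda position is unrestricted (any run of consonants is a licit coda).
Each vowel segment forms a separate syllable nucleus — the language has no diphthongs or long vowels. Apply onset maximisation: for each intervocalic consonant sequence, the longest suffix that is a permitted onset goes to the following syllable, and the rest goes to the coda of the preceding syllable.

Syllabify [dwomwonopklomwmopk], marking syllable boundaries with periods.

Vowels present: o, o, o, o, o; each is a nucleus, giving 5 syllables.
Between /o/ (V1) and /o/ (V2): cluster /mw/ — /mw/ is itself a permitted onset, so the whole cluster goes right; preceding coda = ∅.
Between /o/ (V2) and /o/ (V3): /n/ is a single consonant, so it becomes the next onset.
Between /o/ (V3) and /o/ (V4): /pkl/ — longest licit onset from the right is /kl/, leaving /p/ as coda.
Between /o/ (V4) and /o/ (V5): cluster /mwm/ — the longest permitted-onset suffix is /m/; onset = /m/, preceding coda = /mw/.

dwo.mwo.nop.klomw.mopk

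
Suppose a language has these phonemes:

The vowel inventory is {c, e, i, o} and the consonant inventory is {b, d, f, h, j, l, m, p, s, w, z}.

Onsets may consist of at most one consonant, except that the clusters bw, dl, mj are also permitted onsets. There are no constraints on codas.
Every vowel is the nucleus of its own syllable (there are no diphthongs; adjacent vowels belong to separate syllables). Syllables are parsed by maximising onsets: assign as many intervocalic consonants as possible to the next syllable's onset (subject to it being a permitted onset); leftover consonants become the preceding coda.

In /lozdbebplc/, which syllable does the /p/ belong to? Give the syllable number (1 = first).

Nuclei (vowels): o, e, c → 3 syllables.
V1 /o/ – V2 /e/: /zdb/ splits as /zd/ + /b/ (/b/ is the longest suffix that is a licit onset).
V2 /e/ – V3 /c/: /bpl/ — longest licit onset from the right is /l/, leaving /bp/ as coda.
Result: lozd.bebp.lc.
The /p/ is in the coda of syllable 2 (/bebp/).

2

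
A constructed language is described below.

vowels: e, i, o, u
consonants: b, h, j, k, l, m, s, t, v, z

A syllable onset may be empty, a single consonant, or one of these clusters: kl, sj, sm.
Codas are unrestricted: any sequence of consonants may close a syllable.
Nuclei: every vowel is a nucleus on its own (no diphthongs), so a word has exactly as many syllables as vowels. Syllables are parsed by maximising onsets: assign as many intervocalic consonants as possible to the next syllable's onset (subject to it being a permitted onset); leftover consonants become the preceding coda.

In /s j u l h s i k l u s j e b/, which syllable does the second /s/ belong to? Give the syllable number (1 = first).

2

The vowels are u, i, u, e — 4 nuclei, so 4 syllables.
/u…i/ gap (V1→V2): /lhs/; trying suffixes from longest down, /s/ is the first permitted one, so coda /lh/ | onset /s/.
/i…u/ gap (V2→V3): /kl/ — entire cluster is a permitted onset → onset /kl/, coda ∅.
/u…e/ gap (V3→V4): cluster /sj/ — /sj/ is itself a permitted onset, so the whole cluster goes right; preceding coda = ∅.
Syllabification: sjulh.si.klu.sjeb.
The second /s/ is in the onset of syllable 2 (/si/).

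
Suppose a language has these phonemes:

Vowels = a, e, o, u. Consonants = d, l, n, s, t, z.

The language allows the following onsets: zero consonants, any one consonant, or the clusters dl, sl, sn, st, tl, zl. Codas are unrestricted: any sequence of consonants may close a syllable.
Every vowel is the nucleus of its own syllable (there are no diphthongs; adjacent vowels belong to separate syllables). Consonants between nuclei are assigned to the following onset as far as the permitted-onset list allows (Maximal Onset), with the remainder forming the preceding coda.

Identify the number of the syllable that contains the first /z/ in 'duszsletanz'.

1

Nuclei (vowels): u, e, a → 3 syllables.
Between /u/ (V1) and /e/ (V2): /szsl/ splits as /sz/ + /sl/ (/sl/ is the longest suffix that is a licit onset).
Between /e/ (V2) and /a/ (V3): /t/ is a single consonant, so it becomes the next onset.
Result: dusz.sle.tanz.
The first /z/ is in the coda of syllable 1 (/dusz/).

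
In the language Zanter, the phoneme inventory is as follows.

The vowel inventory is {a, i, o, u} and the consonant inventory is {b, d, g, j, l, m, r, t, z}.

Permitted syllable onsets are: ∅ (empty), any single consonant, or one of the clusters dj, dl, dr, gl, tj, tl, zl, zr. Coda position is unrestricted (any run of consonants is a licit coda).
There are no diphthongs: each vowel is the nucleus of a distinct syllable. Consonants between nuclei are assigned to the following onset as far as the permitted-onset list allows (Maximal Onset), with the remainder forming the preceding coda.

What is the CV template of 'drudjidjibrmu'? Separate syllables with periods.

CCV.CCV.CCVCC.CV

Nuclei (vowels): u, i, i, u → 4 syllables.
Between /u/ (V1) and /i/ (V2): /dj/ is a licit onset in full, so it all attaches to the next syllable.
Between /i/ (V2) and /i/ (V3): cluster /dj/ — /dj/ is itself a permitted onset, so the whole cluster goes right; preceding coda = ∅.
Between /i/ (V3) and /u/ (V4): /brm/ splits as /br/ + /m/ (/m/ is the longest suffix that is a licit onset).
So the parse is dru.dji.djibr.mu.
Mapping each syllable to C/V: /dru/ → CCV, /dji/ → CCV, /djibr/ → CCVCC, /mu/ → CV.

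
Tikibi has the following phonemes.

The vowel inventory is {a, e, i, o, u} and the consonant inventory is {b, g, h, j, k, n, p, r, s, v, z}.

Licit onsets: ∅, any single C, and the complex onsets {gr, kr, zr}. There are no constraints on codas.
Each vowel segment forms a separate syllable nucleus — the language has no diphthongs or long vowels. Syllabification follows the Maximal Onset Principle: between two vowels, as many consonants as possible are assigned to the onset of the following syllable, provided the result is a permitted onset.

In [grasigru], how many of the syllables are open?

Vowels present: a, i, u; each is a nucleus, giving 3 syllables.
Between /a/ (V1) and /i/ (V2): /s/ is a single consonant, so it becomes the next onset.
Between /i/ (V2) and /u/ (V3): /gr/ — entire cluster is a permitted onset → onset /gr/, coda ∅.
Syllabification: gra.si.gru.
Classifying each syllable: /gra/ (open), /si/ (open), /gru/ (open).
Open syllables: 3.

3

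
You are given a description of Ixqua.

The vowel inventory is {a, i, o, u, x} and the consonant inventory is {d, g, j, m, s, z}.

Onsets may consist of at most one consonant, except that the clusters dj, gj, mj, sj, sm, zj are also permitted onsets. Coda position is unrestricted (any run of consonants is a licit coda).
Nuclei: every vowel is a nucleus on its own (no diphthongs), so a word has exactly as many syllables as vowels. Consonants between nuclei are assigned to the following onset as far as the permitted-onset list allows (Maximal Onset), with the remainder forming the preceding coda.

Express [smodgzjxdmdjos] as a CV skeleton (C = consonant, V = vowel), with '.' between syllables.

Vowels present: o, x, o; each is a nucleus, giving 3 syllables.
/o…x/ gap (V1→V2): /dgzj/ splits as /dg/ + /zj/ (/zj/ is the longest suffix that is a licit onset).
/x…o/ gap (V2→V3): /dmdj/ — longest licit onset from the right is /dj/, leaving /dm/ as coda.
Putting it together: smodg.zjxdm.djos.
Mapping each syllable to C/V: /smodg/ → CCVCC, /zjxdm/ → CCVCC, /djos/ → CCVC.

CCVCC.CCVCC.CCVC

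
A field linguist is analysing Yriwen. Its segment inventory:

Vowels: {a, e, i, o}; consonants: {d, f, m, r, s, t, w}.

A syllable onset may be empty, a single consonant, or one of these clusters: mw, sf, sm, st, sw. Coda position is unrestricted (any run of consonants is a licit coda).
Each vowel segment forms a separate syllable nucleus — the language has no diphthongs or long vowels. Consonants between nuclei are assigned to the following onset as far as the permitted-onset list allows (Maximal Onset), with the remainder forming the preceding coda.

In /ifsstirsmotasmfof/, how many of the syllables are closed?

Vowels present: i, i, o, a, o; each is a nucleus, giving 5 syllables.
/i…i/ gap (V1→V2): /fsst/ splits as /fs/ + /st/ (/st/ is the longest suffix that is a licit onset).
/i…o/ gap (V2→V3): /rsm/ splits as /r/ + /sm/ (/sm/ is the longest suffix that is a licit onset).
/o…a/ gap (V3→V4): /t/ → onset of the next syllable (single consonants are always licit onsets).
/a…o/ gap (V4→V5): /smf/ — longest licit onset from the right is /f/, leaving /sm/ as coda.
Result: ifs.stir.smo.tasm.fof.
Classifying each syllable: /ifs/ (closed), /stir/ (closed), /smo/ (open), /tasm/ (closed), /fof/ (closed).
Closed syllables: 4.

4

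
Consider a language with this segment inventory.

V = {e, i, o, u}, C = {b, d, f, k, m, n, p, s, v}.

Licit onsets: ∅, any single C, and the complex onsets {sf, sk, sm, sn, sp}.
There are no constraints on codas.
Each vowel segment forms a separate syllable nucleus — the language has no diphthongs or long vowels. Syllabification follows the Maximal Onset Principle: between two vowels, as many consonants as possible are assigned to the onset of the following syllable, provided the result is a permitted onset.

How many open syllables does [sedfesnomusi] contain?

Vowels present: e, e, o, u, i; each is a nucleus, giving 5 syllables.
/e…e/ gap (V1→V2): /df/ — longest licit onset from the right is /f/, leaving /d/ as coda.
/e…o/ gap (V2→V3): /sn/ is a licit onset in full, so it all attaches to the next syllable.
/o…u/ gap (V3→V4): /m/ is a single consonant, so it becomes the next onset.
/u…i/ gap (V4→V5): /s/ → onset of the next syllable (single consonants are always licit onsets).
Putting it together: sed.fe.sno.mu.si.
Classifying each syllable: /sed/ (closed), /fe/ (open), /sno/ (open), /mu/ (open), /si/ (open).
Open syllables: 4.

4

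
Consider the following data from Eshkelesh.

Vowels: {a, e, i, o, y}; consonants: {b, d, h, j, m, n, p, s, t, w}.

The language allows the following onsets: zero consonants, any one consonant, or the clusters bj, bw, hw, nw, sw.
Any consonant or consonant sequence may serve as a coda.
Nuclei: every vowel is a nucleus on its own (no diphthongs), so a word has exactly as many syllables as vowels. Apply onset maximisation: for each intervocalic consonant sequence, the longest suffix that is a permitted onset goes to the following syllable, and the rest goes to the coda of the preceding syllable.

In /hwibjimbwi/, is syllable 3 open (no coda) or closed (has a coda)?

open

Nuclei (vowels): i, i, i → 3 syllables.
σ1/σ2 boundary: cluster /bj/ — /bj/ is itself a permitted onset, so the whole cluster goes right; preceding coda = ∅.
σ2/σ3 boundary: cluster /mbw/ — the longest permitted-onset suffix is /bw/; onset = /bw/, preceding coda = /m/.
Syllabification: hwi.bjim.bwi.
Syllable 3 is /bwi/; it ends in its nucleus with no coda, so it is open.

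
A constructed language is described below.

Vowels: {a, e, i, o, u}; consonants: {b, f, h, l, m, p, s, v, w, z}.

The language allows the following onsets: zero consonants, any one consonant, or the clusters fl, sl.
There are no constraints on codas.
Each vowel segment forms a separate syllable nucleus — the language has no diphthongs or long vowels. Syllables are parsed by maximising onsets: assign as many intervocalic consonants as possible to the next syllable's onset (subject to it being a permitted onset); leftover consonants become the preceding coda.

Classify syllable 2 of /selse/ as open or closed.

Nuclei (vowels): e, e → 2 syllables.
σ1/σ2 boundary: /ls/ splits as /l/ + /s/ (/s/ is the longest suffix that is a licit onset).
So the parse is sel.se.
Syllable 2 is /se/; it ends in its nucleus with no coda, so it is open.

open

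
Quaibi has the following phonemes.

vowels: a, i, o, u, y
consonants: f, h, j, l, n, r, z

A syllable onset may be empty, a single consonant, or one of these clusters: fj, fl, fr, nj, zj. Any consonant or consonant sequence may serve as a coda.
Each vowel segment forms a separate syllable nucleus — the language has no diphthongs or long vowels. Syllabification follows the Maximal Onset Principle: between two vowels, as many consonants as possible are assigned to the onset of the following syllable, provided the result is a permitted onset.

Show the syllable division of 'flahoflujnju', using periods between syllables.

The vowels are a, o, u, u — 4 nuclei, so 4 syllables.
/a…o/ gap (V1→V2): just /h/ — single C goes to the following onset.
/o…u/ gap (V2→V3): /fl/ is a licit onset in full, so it all attaches to the next syllable.
/u…u/ gap (V3→V4): /jnj/; trying suffixes from longest down, /nj/ is the first permitted one, so coda /j/ | onset /nj/.

fla.ho.fluj.nju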